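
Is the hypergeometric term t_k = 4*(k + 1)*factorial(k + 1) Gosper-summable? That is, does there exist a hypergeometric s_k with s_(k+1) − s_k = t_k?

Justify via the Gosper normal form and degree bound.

Yes. s_k = 4*factorial(k + 1).

Step 1: r(k) = (k + 2)**2/(k + 1).
Take A(k)=k + 2, B(k)=1, C(k)=k + 1.
Need (k + 2)·f(k+1) − (1)·f(k) = k + 1.
Bound: deg f ≤ 0.
A polynomial solution: f(k) = 1.
Get s_k = R·t_k = 4*factorial(k + 1) with R(k) = B(k−1)f(k)/C(k) = 1/(k + 1).
Verify: 4*(k + 1)*factorial(k + 1) matches t_k.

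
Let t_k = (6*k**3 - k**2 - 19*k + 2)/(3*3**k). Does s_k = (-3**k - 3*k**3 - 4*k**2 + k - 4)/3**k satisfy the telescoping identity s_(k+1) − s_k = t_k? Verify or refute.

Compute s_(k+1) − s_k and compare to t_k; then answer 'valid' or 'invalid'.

Valid: the claim telescopes to t_k.

s_(k+1) = (-3*3**k + k - 3*(k + 1)**3 - 4*(k + 1)**2 - 3)/(3*3**k)
s_(k+1) − s_k = (6*k**3 - k**2 - 19*k + 2)/(3*3**k)
(s_(k+1) − s_k) − t_k = 0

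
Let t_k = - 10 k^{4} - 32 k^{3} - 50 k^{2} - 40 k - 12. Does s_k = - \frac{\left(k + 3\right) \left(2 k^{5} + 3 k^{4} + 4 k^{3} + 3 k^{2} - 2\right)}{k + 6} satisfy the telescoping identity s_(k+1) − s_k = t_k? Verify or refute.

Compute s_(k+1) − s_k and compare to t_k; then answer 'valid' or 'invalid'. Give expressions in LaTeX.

s_(k+1) = (-2*k**6 - 21*k**5 - 88*k**4 - 197*k**3 - 252*k**2 - 170*k - 40)/(k + 7)
s_(k+1) − s_k = (-10*k**6 - 138*k**5 - 619*k**4 - 1320*k**3 - 1621*k**2 - 1080*k - 282)/(k**2 + 13*k + 42)
(s_(k+1) − s_k) − t_k = 3*(8*k**5 + 89*k**4 + 238*k**3 + 337*k**2 + 252*k + 74)/(k**2 + 13*k + 42)

Invalid: residual \frac{3 \left(8 k^{5} + 89 k^{4} + 238 k^{3} + 337 k^{2} + 252 k + 74\right)}{k^{2} + 13 k + 42} ≠ 0.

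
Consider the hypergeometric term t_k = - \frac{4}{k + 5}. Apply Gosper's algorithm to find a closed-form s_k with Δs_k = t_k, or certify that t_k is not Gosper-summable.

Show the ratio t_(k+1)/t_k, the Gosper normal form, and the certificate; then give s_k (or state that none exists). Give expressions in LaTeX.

The ratio is (k + 5)/(k + 6).
Gosper form: A/B · C(k+1)/C(k) with A=k + 5, B=k + 6, C=1.
Set up (k + 5)·f(k+1) − (k + 5)·f(k) − (1) = 0.
deg f ≤ 0 (via 1,1,0).
Generic f = c0 gives residual -1; -1 = 0 cannot hold, so t_k is not Gosper-summable.

none (Gosper's algorithm certifies no s_k)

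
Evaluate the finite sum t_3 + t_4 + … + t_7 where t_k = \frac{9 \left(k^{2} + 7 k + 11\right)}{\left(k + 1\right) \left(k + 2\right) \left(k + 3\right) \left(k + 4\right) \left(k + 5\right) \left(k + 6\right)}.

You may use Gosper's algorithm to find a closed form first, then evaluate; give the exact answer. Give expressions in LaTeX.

Σ = 365/27456

r(k) = (k + 1)*(7*k + (k + 1)**2 + 18)/((k + 7)*(k**2 + 7*k + 11)) after simplifying.
Normal form (A,B,C) = (k + 1, k + 7, k**2 + 7*k + 11).
Solve (k + 1)·f(k+1) − (k + 6)·f(k) = k**2 + 7*k + 11.
d = 5 from the (1,1,2) case.
Coefficient equations give f(k) = k*(k + 2)*(k + 4)*(k**2 + 9*k + 23)/45.
Certificate R = B(k−1)f/C = k*(k + 2)*(k + 4)*(k + 6)*(k**2 + 9*k + 23)/(45*(k**2 + 7*k + 11)) gives s_k = k*(k**2 + 9*k + 23)/(5*(k**3 + 9*k**2 + 23*k + 15)).
Δs = 9*(k**2 + 7*k + 11)/(k**6 + 21*k**5 + 175*k**4 + 735*k**3 + 1624*k**2 + 1764*k + 720), as required.
Evaluate s at k=8 and k=3: 424/2145 and 59/320; difference 365/27456.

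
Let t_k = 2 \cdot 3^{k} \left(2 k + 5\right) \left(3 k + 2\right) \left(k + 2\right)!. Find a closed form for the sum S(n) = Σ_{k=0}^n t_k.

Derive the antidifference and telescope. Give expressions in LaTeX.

S(n) = 12 \cdot 3^{n} n \left(n + 3\right)! + 6 \cdot 3^{n} \left(n + 3\right)! + 4

Ratio r(k) = 3*(k + 3)*(2*k + 7)*(3*k + 5)/((2*k + 5)*(3*k + 2)).
Factor: A=3*k + 9; B=1; C=k**2 + 19*k/6 + 5/3.
f must satisfy (3*k + 9)·f(k+1) − (1)·f(k) = k**2 + 19*k/6 + 5/3.
d = 1 from the (1,0,2) case.
Solving with deg f ≤ 1: f(k) = (2*k - 1)/6.
Get s_k = R·t_k = 2*3**k*(2*k - 1)*factorial(k + 2) with R(k) = B(k−1)f(k)/C(k) = (2*k - 1)/((2*k + 5)*(3*k + 2)).
Check: Δs_k = 2*3**k*(2*k + 5)*(3*k + 2)*factorial(k + 2). ✓
Σ_(k=0)^n t_k = s_(n+1) − s_(0) = (6*3**n*(2*n + 1)*factorial(n + 3)) − (-4), i.e. 12*3**n*n*factorial(n + 3) + 6*3**n*factorial(n + 3) + 4.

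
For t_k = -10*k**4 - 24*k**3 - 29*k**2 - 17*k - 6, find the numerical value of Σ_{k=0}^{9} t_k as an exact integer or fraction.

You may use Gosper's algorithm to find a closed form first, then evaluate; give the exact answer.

Ratio r(k) = (10*k**4 + 64*k**3 + 161*k**2 + 187*k + 86)/(10*k**4 + 24*k**3 + 29*k**2 + 17*k + 6).
So A=1 and B=1, with C=k**4 + 12*k**3/5 + 29*k**2/10 + 17*k/10 + 3/5.
Solve (1)·f(k+1) − (1)·f(k) = k**4 + 12*k**3/5 + 29*k**2/10 + 17*k/10 + 3/5.
deg f ≤ 5 (via 0,0,4).
Solve for f: f(k) = k*(2*k**4 + k**3 + k**2 + 2)/10 (degree 5 ≤ 5).
So s_k = (B(k−1)f/C)·t_k = (k*(2*k**4 + k**3 + k**2 + 2)/(10*k**4 + 24*k**3 + 29*k**2 + 17*k + 6))·t_k = k*(-2*k**4 - k**3 - k**2 - 2).
Δs = -10*k**4 - 24*k**3 - 29*k**2 - 17*k - 6, as required.
Σ_(k=0)^(9) t_k = s_(10) − s_(0) = -211020 − (0) = -211020.

Σ = -211020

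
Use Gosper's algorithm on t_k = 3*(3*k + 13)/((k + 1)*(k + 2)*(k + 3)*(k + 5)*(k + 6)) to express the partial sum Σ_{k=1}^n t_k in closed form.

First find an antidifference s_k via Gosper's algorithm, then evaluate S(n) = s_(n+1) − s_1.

S(n) = n*(n**2 + 11*n + 36)/(12*(n**3 + 11*n**2 + 36*n + 36))

Compute t_(k+1)/t_k: get (k + 1)*(k + 5)*(3*k + 16)/((k + 4)*(k + 7)*(3*k + 13)).
Gosper form: A/B · C(k+1)/C(k) with A=k + 1, B=k + 7, C=k**2 + 25*k/3 + 52/3.
Solve (k + 1)·f(k+1) − (k + 6)·f(k) = k**2 + 25*k/3 + 52/3.
Degrees (1,1,2) ⇒ d ≤ 5.
Solving with deg f ≤ 5: f(k) = k*(k + 3)*(k + 4)*(k**2 + 8*k + 17)/30.
Get s_k = R·t_k = 3*k*(k**2 + 8*k + 17)/(10*(k**3 + 8*k**2 + 17*k + 10)) with R(k) = B(k−1)f(k)/C(k) = k*(k + 3)*(k + 6)*(k**2 + 8*k + 17)/(10*(3*k + 13)).
Δs = 3*(3*k + 13)/(k**5 + 17*k**4 + 107*k**3 + 307*k**2 + 396*k + 180), as required.
s_(n+1) = 3*(n**3 + 11*n**2 + 36*n + 26)/(10*(n**3 + 11*n**2 + 36*n + 36)) and s_(1) = 13/60, so S(n) = n*(n**2 + 11*n + 36)/(12*(n**3 + 11*n**2 + 36*n + 36)).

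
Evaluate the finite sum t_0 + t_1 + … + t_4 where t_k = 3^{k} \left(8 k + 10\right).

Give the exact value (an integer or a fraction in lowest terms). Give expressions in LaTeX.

Σ = 4618

Step 1: r(k) = 3*(4*k + 9)/(4*k + 5).
So A=3 and B=1, with C=k + 5/4.
Solve (3)·f(k+1) − (1)·f(k) = k + 5/4.
Degrees (0,0,1) ⇒ d ≤ 1.
Solving with deg f ≤ 1: f(k) = (4*k - 1)/8.
Get s_k = R·t_k = 3**k*(4*k - 1) with R(k) = B(k−1)f(k)/C(k) = (4*k - 1)/(2*(4*k + 5)).
Check: Δs_k = 3**k*(8*k + 10). ✓
Σ_(k=0)^(4) t_k = s_(5) − s_(0) = 4617 − (-1) = 4618.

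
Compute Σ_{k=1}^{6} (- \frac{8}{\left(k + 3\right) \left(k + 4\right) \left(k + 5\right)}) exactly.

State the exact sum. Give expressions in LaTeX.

Σ = -9/55

Step 1: r(k) = (k + 3)/(k + 6).
Factor: A=k + 3; B=k + 6; C=1.
f must satisfy (k + 3)·f(k+1) − (k + 5)·f(k) = 1.
d = 2 from the (1,1,0) case.
Coefficient equations give f(k) = k*(k + 7)/24.
R(k) = B(k−1)·f(k)/C(k) = k*(k + 5)*(k + 7)/24; s_k = R·t_k = k*(-k - 7)/(3*(k + 3)*(k + 4)).
Δs = -8/(k**3 + 12*k**2 + 47*k + 60), as required.
Telescoping: Σ = s_(7) − s_(1) = -49/165 − (-2/15) = -9/55.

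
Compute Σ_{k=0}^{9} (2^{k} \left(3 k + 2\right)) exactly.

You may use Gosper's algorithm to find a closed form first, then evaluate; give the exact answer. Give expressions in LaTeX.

t_(k+1)/t_k = 2*(3*k + 5)/(3*k + 2).
Take A(k)=2, B(k)=1, C(k)=k + 2/3.
Need (2)·f(k+1) − (1)·f(k) = k + 2/3.
From deg A=0, deg B=0, deg C=1: d=1.
Solve for f: f(k) = (3*k - 4)/3 (degree 1 ≤ 1).
R(k) = B(k−1)·f(k)/C(k) = (3*k - 4)/(3*k + 2); s_k = R·t_k = 2**k*(3*k - 4).
s_(k+1) − s_k = 2**k*(3*k + 2) = t_k.
Evaluate s at k=10 and k=0: 26624 and -4; difference 26628.

Σ = 26628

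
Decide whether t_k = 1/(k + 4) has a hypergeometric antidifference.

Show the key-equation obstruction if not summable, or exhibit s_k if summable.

No. Not Gosper-summable.

The ratio is (k + 4)/(k + 5).
A = k + 4, B = k + 5, C = 1.
Need (k + 4)·f(k+1) − (k + 4)·f(k) = 1.
From deg A=1, deg B=1, deg C=0: d=0.
Put f(k) = c0: A·f(k+1) − B(k−1)·f(k) − C = -1; need -1 = 0 — inconsistent ⇒ no f, not summable.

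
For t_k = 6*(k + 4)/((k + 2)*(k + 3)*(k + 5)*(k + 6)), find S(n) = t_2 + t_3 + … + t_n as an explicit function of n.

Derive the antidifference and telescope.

Compute t_(k+1)/t_k: get (k + 2)*(k + 5)**2/((k + 4)**2*(k + 7)).
A = k + 2, B = k + 7, C = k**2 + 8*k + 16.
f must satisfy (k + 2)·f(k+1) − (k + 6)·f(k) = k**2 + 8*k + 16.
d = 4 from the (1,1,2) case.
Match coefficients ⇒ f(k) = k*(k + 3)*(k + 4)*(k + 7)/20.
R(k) = B(k−1)·f(k)/C(k) = k*(k + 3)*(k + 6)*(k + 7)/(20*(k + 4)); s_k = R·t_k = 3*k*(k + 7)/(10*(k**2 + 7*k + 10)).
Check: Δs_k = 6*(k + 4)/(k**4 + 16*k**3 + 91*k**2 + 216*k + 180). ✓
Evaluate: s_(n+1) = 3*(n**2 + 9*n + 8)/(10*(n**2 + 9*n + 18)); subtract s_(2) = 27/140 ⇒ S(n) = 3*(n**2 + 9*n - 10)/(28*(n**2 + 9*n + 18)).

S(n) = 3*(n**2 + 9*n - 10)/(28*(n**2 + 9*n + 18))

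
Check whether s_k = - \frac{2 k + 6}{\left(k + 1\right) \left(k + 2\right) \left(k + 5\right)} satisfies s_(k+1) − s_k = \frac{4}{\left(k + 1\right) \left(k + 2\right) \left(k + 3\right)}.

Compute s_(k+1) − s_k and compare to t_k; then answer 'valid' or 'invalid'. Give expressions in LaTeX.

Invalid: residual \frac{4 \left(- 3 k - 13\right)}{k^{5} + 17 k^{4} + 107 k^{3} + 307 k^{2} + 396 k + 180} ≠ 0.

s_(k+1) = 2*(-k - 4)/((k + 2)*(k + 3)*(k + 6))
s_(k+1) − s_k = 4*(k**2 + 8*k + 17)/(k**5 + 17*k**4 + 107*k**3 + 307*k**2 + 396*k + 180)
(s_(k+1) − s_k) − t_k = 4*(-3*k - 13)/(k**5 + 17*k**4 + 107*k**3 + 307*k**2 + 396*k + 180)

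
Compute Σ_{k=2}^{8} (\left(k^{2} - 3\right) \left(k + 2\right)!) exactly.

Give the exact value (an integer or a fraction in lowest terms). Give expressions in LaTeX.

Compute t_(k+1)/t_k: get (k + 3)*((k + 1)**2 - 3)/(k**2 - 3).
Factor: A=k + 3; B=1; C=k**2 - 3.
Key eq: (k + 3)·f(k+1) = (1)·f(k) + (k**2 - 3).
Bound: deg f ≤ 1.
Coefficient equations give f(k) = k - 3.
Certificate R = B(k−1)f/C = (k - 3)/(k**2 - 3) gives s_k = (k - 3)*factorial(k + 2).
Verify: (k**2 - 3)*factorial(k + 2) matches t_k.
Sum = s_(9) − s_(2); s_(9) = 239500800, s_(2) = -24 ⇒ 239500824.

Σ = 239500824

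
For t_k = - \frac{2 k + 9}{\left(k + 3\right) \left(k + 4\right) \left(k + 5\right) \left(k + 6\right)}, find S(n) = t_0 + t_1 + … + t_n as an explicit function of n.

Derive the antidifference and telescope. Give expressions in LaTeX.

The ratio is (k + 3)*(2*k + 11)/((k + 7)*(2*k + 9)).
Factor: A=k + 3; B=k + 7; C=k + 9/2.
Key eq: (k + 3)·f(k+1) = (k + 6)·f(k) + (k + 9/2).
deg f ≤ 3 (via 1,1,1).
Coefficient equations give f(k) = k*(k + 4)*(k + 8)/30.
R(k) = B(k−1)·f(k)/C(k) = k*(k + 4)*(k + 6)*(k + 8)/(15*(2*k + 9)); s_k = R·t_k = k*(-k - 8)/(15*(k**2 + 8*k + 15)).
Δs = (-2*k - 9)/(k**4 + 18*k**3 + 119*k**2 + 342*k + 360), as required.
s_(n+1) = (-n**2 - 10*n - 9)/(15*(n**2 + 10*n + 24)) and s_(0) = 0, so S(n) = (-n**2 - 10*n - 9)/(15*(n**2 + 10*n + 24)).

S(n) = \frac{- n^{2} - 10 n - 9}{15 \left(n^{2} + 10 n + 24\right)}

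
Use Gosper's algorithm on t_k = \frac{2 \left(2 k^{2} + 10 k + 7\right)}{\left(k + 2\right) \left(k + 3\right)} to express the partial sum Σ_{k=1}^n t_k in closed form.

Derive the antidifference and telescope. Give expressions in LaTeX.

Ratio r(k) = (k + 2)*(10*k + 2*(k + 1)**2 + 17)/((k + 4)*(2*k**2 + 10*k + 7)).
Take A(k)=k + 2, B(k)=k + 4, C(k)=k**2 + 5*k + 7/2.
Solve (k + 2)·f(k+1) − (k + 3)·f(k) = k**2 + 5*k + 7/2.
Bound: deg f ≤ 2.
A polynomial solution: f(k) = k*(4*k + 3)/4.
Certificate R = B(k−1)f/C = k*(k + 3)*(4*k + 3)/(2*(2*k**2 + 10*k + 7)) gives s_k = k*(4*k + 3)/(k + 2).
Verify: 2*(2*k**2 + 10*k + 7)/(k**2 + 5*k + 6) matches t_k.
Evaluate: s_(n+1) = (4*n**2 + 11*n + 7)/(n + 3); subtract s_(1) = 7/3 ⇒ S(n) = 2*n*(6*n + 13)/(3*(n + 3)).

S(n) = \frac{2 n \left(6 n + 13\right)}{3 \left(n + 3\right)}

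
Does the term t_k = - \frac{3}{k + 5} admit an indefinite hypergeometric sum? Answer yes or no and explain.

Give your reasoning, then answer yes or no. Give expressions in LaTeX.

r(k) = (k + 5)/(k + 6) after simplifying.
Factor: A=k + 5; B=k + 6; C=1.
Need (k + 5)·f(k+1) − (k + 5)·f(k) = 1.
Degrees (1,1,0) ⇒ d ≤ 0.
f = c0 ⇒ A·f(k+1) − B(k−1)·f(k) − C = -1. The system {-1 = 0} is inconsistent; no antidifference.

No — the linear system for f has no solution.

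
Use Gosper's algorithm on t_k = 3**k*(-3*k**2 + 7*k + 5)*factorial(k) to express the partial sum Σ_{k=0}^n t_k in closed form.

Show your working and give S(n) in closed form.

S(n) = -3*3**n*n**2*factorial(n) + 6*3**n*n*factorial(n) + 9*3**n*factorial(n) - 4

Ratio r(k) = 3*(3*k**3 + 2*k**2 - 10*k - 9)/(3*k**2 - 7*k - 5).
A = 3*k + 3, B = 1, C = k**2 - 7*k/3 - 5/3.
Solve (3*k + 3)·f(k+1) − (1)·f(k) = k**2 - 7*k/3 - 5/3.
deg f ≤ 1 (via 1,0,2).
Solving with deg f ≤ 1: f(k) = (k - 4)/3.
R(k) = B(k−1)·f(k)/C(k) = (k - 4)/(3*k**2 - 7*k - 5); s_k = R·t_k = -3**k*(k - 4)*factorial(k).
s_(k+1) − s_k = 3**k*(-3*k**2 + 7*k + 5)*factorial(k) = t_k.
Telescope: S(n) = s_(n+1) − s_(0) = -3**(n + 1)*(n - 3)*factorial(n + 1) − (4) = -3*3**n*n**2*factorial(n) + 6*3**n*n*factorial(n) + 9*3**n*factorial(n) - 4.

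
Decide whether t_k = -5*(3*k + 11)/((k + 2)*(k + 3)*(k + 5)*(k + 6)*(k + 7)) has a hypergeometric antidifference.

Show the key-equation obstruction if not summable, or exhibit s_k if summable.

Yes. s_k = k*(-k**2 - 13*k - 52)/(12*(k**3 + 13*k**2 + 52*k + 60)).

The ratio is (k + 2)*(k + 5)*(3*k + 14)/((k + 4)*(k + 8)*(3*k + 11)).
A = k + 2, B = k + 8, C = k**2 + 23*k/3 + 44/3.
Need (k + 2)·f(k+1) − (k + 7)·f(k) = k**2 + 23*k/3 + 44/3.
From deg A=1, deg B=1, deg C=2: d=5.
Solve for f: f(k) = k*(k + 3)*(k + 4)*(k**2 + 13*k + 52)/180 (degree 5 ≤ 5).
Certificate R = B(k−1)f/C = k*(k + 3)*(k + 7)*(k**2 + 13*k + 52)/(60*(3*k + 11)) gives s_k = k*(-k**2 - 13*k - 52)/(12*(k**3 + 13*k**2 + 52*k + 60)).
s_(k+1) − s_k = 5*(-3*k - 11)/(k**5 + 23*k**4 + 203*k**3 + 853*k**2 + 1692*k + 1260) = t_k.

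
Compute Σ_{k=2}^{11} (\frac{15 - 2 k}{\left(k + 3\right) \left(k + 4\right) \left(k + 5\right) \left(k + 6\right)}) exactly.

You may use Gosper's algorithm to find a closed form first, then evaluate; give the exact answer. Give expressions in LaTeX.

Ratio r(k) = (k + 3)*(2*k - 13)/((k + 7)*(2*k - 15)).
Take A(k)=k + 3, B(k)=k + 7, C(k)=k - 15/2.
Need (k + 3)·f(k+1) − (k + 6)·f(k) = k - 15/2.
Bound: deg f ≤ 3.
Coefficient equations give f(k) = -k*(k**2 + 12*k + 62)/30.
Then R = B(k−1)f/C = -k*(k + 6)*(k**2 + 12*k + 62)/(15*(2*k - 15)), so s_k = R(k)·t_k = k*(k**2 + 12*k + 62)/(15*(k + 3)*(k + 4)*(k + 5)).
Check: Δs_k = (15 - 2*k)/(k**4 + 18*k**3 + 119*k**2 + 342*k + 360). ✓
Sum = s_(12) − s_(2); s_(12) = 7/102, s_(2) = 2/35 ⇒ 41/3570.

Σ = 41/3570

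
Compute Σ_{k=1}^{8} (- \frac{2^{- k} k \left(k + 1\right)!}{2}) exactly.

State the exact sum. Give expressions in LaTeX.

r(k) = (k + 1)*(k + 2)/(2*k) after simplifying.
Take A(k)=k/2 + 1, B(k)=1, C(k)=k.
Key eq: (k/2 + 1)·f(k+1) = (1)·f(k) + (k).
deg f ≤ 0 (via 1,0,1).
Solving with deg f ≤ 0: f(k) = 2.
So s_k = (B(k−1)f/C)·t_k = (2/k)·t_k = -factorial(k + 1)/2**k.
Check: Δs_k = -k*factorial(k + 1)/(2*2**k). ✓
Evaluate s at k=9 and k=1: -14175/2 and -1; difference -14173/2.

Σ = -14173/2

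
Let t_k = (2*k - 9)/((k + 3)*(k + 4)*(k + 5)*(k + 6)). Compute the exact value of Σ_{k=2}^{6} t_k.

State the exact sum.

Σ = -1/264

r(k) = (k + 3)*(2*k - 7)/((k + 7)*(2*k - 9)) after simplifying.
Factor: A=k + 3; B=k + 7; C=k - 9/2.
Solve (k + 3)·f(k+1) − (k + 6)·f(k) = k - 9/2.
From deg A=1, deg B=1, deg C=1: d=3.
A polynomial solution: f(k) = -k*(k**2 + 12*k + 77)/60.
Then R = B(k−1)f/C = -k*(k + 6)*(k**2 + 12*k + 77)/(30*(2*k - 9)), so s_k = R(k)·t_k = k*(-k**2 - 12*k - 77)/(30*(k + 3)*(k + 4)*(k + 5)).
Verify: (2*k - 9)/(k**4 + 18*k**3 + 119*k**2 + 342*k + 360) matches t_k.
Sum = s_(7) − s_(2); s_(7) = -49/1320, s_(2) = -1/30 ⇒ -1/264.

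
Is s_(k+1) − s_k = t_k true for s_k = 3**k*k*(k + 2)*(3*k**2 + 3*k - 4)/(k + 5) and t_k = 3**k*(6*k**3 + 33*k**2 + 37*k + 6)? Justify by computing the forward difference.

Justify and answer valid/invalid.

s_(k+1) = 3**(k + 1)*(k + 1)*(k + 3)*(3*k + 3*(k + 1)**2 - 1)/(k + 6)
s_(k+1) − s_k = 3**k*(6*k**5 + 81*k**4 + 400*k**3 + 806*k**2 + 591*k + 90)/(k**2 + 11*k + 30)
(s_(k+1) − s_k) − t_k = 3**(k + 1)*(-6*k**4 - 60*k**3 - 199*k**2 - 195*k - 30)/(k**2 + 11*k + 30)

Invalid: residual 3**(k + 1)*(-6*k**4 - 60*k**3 - 199*k**2 - 195*k - 30)/(k**2 + 11*k + 30) ≠ 0.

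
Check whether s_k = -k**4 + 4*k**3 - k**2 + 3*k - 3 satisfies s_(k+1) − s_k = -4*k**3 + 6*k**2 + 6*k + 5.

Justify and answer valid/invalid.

s_(k+1) = -k**4 + 5*k**2 + 9*k + 2
s_(k+1) − s_k = -4*k**3 + 6*k**2 + 6*k + 5
(s_(k+1) − s_k) − t_k = 0

valid; difference matches t_k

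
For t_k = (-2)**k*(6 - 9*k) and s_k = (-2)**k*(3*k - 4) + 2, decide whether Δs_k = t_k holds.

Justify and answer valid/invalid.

Valid: the claim telescopes to t_k.

s_(k+1) = -2*(-2)**k*(3*k - 1) + 2
s_(k+1) − s_k = (-2)**k*(6 - 9*k)
(s_(k+1) − s_k) − t_k = 0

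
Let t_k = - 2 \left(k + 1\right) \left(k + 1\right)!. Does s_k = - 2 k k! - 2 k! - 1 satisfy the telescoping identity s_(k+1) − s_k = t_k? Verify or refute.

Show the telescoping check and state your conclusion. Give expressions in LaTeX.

Valid: the claim telescopes to t_k.

s_(k+1) = -2*k**2*factorial(k) - 6*k*factorial(k) - 4*factorial(k) - 1
s_(k+1) − s_k = -2*(k + 1)*factorial(k + 1)
(s_(k+1) − s_k) − t_k = 0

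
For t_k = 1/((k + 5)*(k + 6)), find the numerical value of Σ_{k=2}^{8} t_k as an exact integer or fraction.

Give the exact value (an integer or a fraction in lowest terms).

Σ = 1/14

The ratio is (k + 5)/(k + 7).
Take A(k)=k + 5, B(k)=k + 7, C(k)=1.
Solve (k + 5)·f(k+1) − (k + 6)·f(k) = 1.
Degrees (1,1,0) ⇒ d ≤ 1.
Solving with deg f ≤ 1: f(k) = k/5.
So s_k = (B(k−1)f/C)·t_k = (k*(k + 6)/5)·t_k = k/(5*(k + 5)).
s_(k+1) − s_k = 1/(k**2 + 11*k + 30) = t_k.
Evaluate s at k=9 and k=2: 9/70 and 2/35; difference 1/14.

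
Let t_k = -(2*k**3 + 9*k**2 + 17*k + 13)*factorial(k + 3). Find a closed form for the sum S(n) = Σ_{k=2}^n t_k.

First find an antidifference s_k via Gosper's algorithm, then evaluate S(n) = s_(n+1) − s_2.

S(n) = -2*n**2*factorial(n + 4) - 3*n*factorial(n + 4) - 4*factorial(n + 4) + 1080

Ratio r(k) = (2*k**4 + 23*k**3 + 101*k**2 + 205*k + 164)/(2*k**3 + 9*k**2 + 17*k + 13).
A = k + 4, B = 1, C = k**3 + 9*k**2/2 + 17*k/2 + 13/2.
Key eq: (k + 4)·f(k+1) = (1)·f(k) + (k**3 + 9*k**2/2 + 17*k/2 + 13/2).
From deg A=1, deg B=0, deg C=3: d=2.
Solving with deg f ≤ 2: f(k) = (2*k**2 - k + 3)/2.
So s_k = (B(k−1)f/C)·t_k = ((2*k**2 - k + 3)/(2*k**3 + 9*k**2 + 17*k + 13))·t_k = -(2*k**2 - k + 3)*factorial(k + 3).
s_(k+1) − s_k = -(2*k**3 + 9*k**2 + 17*k + 13)*factorial(k + 3) = t_k.
Evaluate: s_(n+1) = -(2*n**2 + 3*n + 4)*factorial(n + 4); subtract s_(2) = -1080 ⇒ S(n) = -2*n**2*factorial(n + 4) - 3*n*factorial(n + 4) - 4*factorial(n + 4) + 1080.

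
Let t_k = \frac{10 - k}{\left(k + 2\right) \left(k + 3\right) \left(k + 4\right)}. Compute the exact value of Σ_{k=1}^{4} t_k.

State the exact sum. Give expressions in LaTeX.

Ratio r(k) = (k - 9)*(k + 2)/((k - 10)*(k + 5)).
Factor: A=k + 2; B=k + 5; C=k - 10.
Solve (k + 2)·f(k+1) − (k + 4)·f(k) = k - 10.
From deg A=1, deg B=1, deg C=1: d=2.
Solving with deg f ≤ 2: f(k) = -k*(2*k + 13)/3.
Get s_k = R·t_k = k*(2*k + 13)/(3*(k + 2)*(k + 3)) with R(k) = B(k−1)f(k)/C(k) = -k*(k + 4)*(2*k + 13)/(3*(k - 10)).
Check: Δs_k = (10 - k)/(k**3 + 9*k**2 + 26*k + 24). ✓
Sum = s_(5) − s_(1); s_(5) = 115/168, s_(1) = 5/12 ⇒ 15/56.

Σ = 15/56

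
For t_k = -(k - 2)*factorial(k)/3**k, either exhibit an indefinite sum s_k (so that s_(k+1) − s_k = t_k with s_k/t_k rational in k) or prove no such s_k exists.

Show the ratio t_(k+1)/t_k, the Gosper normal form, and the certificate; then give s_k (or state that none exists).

s_k = -3**(1 - k)*factorial(k)

The ratio is (k**2 - 1)/(3*(k - 2)).
Normal form (A,B,C) = (k/3 + 1/3, 1, k - 2).
Key eq: (k/3 + 1/3)·f(k+1) = (1)·f(k) + (k - 2).
d = 0 from the (1,0,1) case.
Solving with deg f ≤ 0: f(k) = 3.
R(k) = B(k−1)·f(k)/C(k) = 3/(k - 2); s_k = R·t_k = -3**(1 - k)*factorial(k).
Verify: -(k - 2)*factorial(k)/3**k matches t_k.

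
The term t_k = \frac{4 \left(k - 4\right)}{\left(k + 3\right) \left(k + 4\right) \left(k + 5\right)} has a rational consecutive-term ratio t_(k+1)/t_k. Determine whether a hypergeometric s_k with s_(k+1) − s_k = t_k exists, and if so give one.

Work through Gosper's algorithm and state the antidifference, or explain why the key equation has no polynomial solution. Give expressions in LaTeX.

Compute t_(k+1)/t_k: get (k - 3)*(k + 3)/((k - 4)*(k + 6)).
Factor: A=k + 3; B=k + 6; C=k - 4.
f must satisfy (k + 3)·f(k+1) − (k + 5)·f(k) = k - 4.
Degrees (1,1,1) ⇒ d ≤ 2.
Solve for f: f(k) = -k*(k + 31)/24 (degree 2 ≤ 2).
Then R = B(k−1)f/C = -k*(k + 5)*(k + 31)/(24*(k - 4)), so s_k = R(k)·t_k = k*(-k - 31)/(6*(k + 3)*(k + 4)).
Verify: 4*(k - 4)/(k**3 + 12*k**2 + 47*k + 60) matches t_k.

s_k = \frac{k \left(- k - 31\right)}{6 \left(k + 3\right) \left(k + 4\right)}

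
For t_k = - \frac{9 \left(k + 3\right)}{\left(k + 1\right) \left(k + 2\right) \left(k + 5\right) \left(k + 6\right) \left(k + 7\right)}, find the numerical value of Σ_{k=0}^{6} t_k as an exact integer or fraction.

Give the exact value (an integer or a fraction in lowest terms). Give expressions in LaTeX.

Compute t_(k+1)/t_k: get (k + 1)*(k + 4)*(k + 5)/((k + 3)**2*(k + 8)).
Factor: A=k + 1; B=k + 8; C=k**3 + 10*k**2 + 33*k + 36.
f must satisfy (k + 1)·f(k+1) − (k + 7)·f(k) = k**3 + 10*k**2 + 33*k + 36.
d = 6 from the (1,1,3) case.
Solve for f: f(k) = k*(k + 2)*(k + 3)*(k + 4)*(k**2 + 12*k + 41)/90 (degree 6 ≤ 6).
R(k) = B(k−1)·f(k)/C(k) = k*(k + 2)*(k + 7)*(k**2 + 12*k + 41)/(90*(k + 3)); s_k = R·t_k = k*(-k**2 - 12*k - 41)/(10*(k**3 + 12*k**2 + 41*k + 30)).
Check: Δs_k = 9*(-k - 3)/(k**5 + 21*k**4 + 163*k**3 + 567*k**2 + 844*k + 420). ✓
Telescoping: Σ = s_(7) − s_(0) = -203/2080 − (0) = -203/2080.

Σ = -203/2080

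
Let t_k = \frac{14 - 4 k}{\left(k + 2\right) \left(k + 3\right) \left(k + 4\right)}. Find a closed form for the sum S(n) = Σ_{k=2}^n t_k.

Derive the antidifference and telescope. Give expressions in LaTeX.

The ratio is (k + 2)*(2*k - 5)/((k + 5)*(2*k - 7)).
Take A(k)=k + 2, B(k)=k + 5, C(k)=k - 7/2.
Key eq: (k + 2)·f(k+1) = (k + 4)·f(k) + (k - 7/2).
d = 2 from the (1,1,1) case.
A polynomial solution: f(k) = -k*(k + 13)/8.
R(k) = B(k−1)·f(k)/C(k) = -k*(k + 4)*(k + 13)/(4*(2*k - 7)); s_k = R·t_k = k*(k + 13)/(2*(k + 2)*(k + 3)).
s_(k+1) − s_k = 2*(7 - 2*k)/(k**3 + 9*k**2 + 26*k + 24) = t_k.
Telescope: S(n) = s_(n+1) − s_(2) = (n**2 + 15*n + 14)/(2*(n**2 + 7*n + 12)) − (3/4) = (-n**2 + 9*n - 8)/(4*(n**2 + 7*n + 12)).

S(n) = \frac{- n^{2} + 9 n - 8}{4 \left(n^{2} + 7 n + 12\right)}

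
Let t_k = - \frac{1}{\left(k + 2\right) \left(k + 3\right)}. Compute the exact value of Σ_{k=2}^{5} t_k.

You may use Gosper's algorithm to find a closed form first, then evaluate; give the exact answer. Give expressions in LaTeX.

Step 1: r(k) = (k + 2)/(k + 4).
A = k + 2, B = k + 4, C = 1.
Need (k + 2)·f(k+1) − (k + 3)·f(k) = 1.
d = 1 from the (1,1,0) case.
Match coefficients ⇒ f(k) = k/2.
So s_k = (B(k−1)f/C)·t_k = (k*(k + 3)/2)·t_k = -k/(2*k + 4).
Check: Δs_k = -1/(k**2 + 5*k + 6). ✓
Evaluate s at k=6 and k=2: -3/8 and -1/4; difference -1/8.

Σ = -1/8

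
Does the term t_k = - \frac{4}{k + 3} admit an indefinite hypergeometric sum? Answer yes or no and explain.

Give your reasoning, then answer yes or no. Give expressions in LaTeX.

The ratio is (k + 3)/(k + 4).
Take A(k)=k + 3, B(k)=k + 4, C(k)=1.
f must satisfy (k + 3)·f(k+1) − (k + 3)·f(k) = 1.
d = 0 from the (1,1,0) case.
f = c0 ⇒ A·f(k+1) − B(k−1)·f(k) − C = -1. The system {-1 = 0} is inconsistent; no antidifference.

No — key equation has no polynomial f.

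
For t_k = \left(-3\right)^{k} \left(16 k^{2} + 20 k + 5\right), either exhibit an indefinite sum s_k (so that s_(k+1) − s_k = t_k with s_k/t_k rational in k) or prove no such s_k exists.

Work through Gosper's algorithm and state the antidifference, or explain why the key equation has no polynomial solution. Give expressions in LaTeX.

Step 1: r(k) = 3*(-16*k**2 - 52*k - 41)/(16*k**2 + 20*k + 5).
So A=-3 and B=1, with C=k**2 + 5*k/4 + 5/16.
Key eq: (-3)·f(k+1) = (1)·f(k) + (k**2 + 5*k/4 + 5/16).
Bound: deg f ≤ 2.
Match coefficients ⇒ f(k) = -(4*k**2 - k - 1)/16.
Certificate R = B(k−1)f/C = -(4*k**2 - k - 1)/(16*k**2 + 20*k + 5) gives s_k = (-3)**k*(-4*k**2 + k + 1).
Δs = (-3)**k*(16*k**2 + 20*k + 5), as required.

s_k = \left(-3\right)^{k} \left(- 4 k^{2} + k + 1\right)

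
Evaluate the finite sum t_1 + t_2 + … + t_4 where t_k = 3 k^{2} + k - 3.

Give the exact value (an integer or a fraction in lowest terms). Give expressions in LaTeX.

Σ = 88

r(k) = (k + 3*(k + 1)**2 - 2)/(3*k**2 + k - 3) after simplifying.
Gosper form: A/B · C(k+1)/C(k) with A=1, B=1, C=k**2 + k/3 - 1.
Key eq: (1)·f(k+1) = (1)·f(k) + (k**2 + k/3 - 1).
From deg A=0, deg B=0, deg C=2: d=3.
Match coefficients ⇒ f(k) = k*(k**2 - k - 3)/3.
Get s_k = R·t_k = k*(k**2 - k - 3) with R(k) = B(k−1)f(k)/C(k) = k*(k**2 - k - 3)/(3*k**2 + k - 3).
Verify: 3*k**2 + k - 3 matches t_k.
Telescoping: Σ = s_(5) − s_(1) = 85 − (-3) = 88.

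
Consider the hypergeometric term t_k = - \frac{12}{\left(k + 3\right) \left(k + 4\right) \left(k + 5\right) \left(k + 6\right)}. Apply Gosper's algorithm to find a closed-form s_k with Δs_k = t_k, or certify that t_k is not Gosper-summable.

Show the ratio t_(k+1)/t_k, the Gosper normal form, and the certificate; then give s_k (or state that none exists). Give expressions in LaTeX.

s_k = \frac{k \left(- k^{2} - 12 k - 47\right)}{15 \left(k + 3\right) \left(k + 4\right) \left(k + 5\right)}

Step 1: r(k) = (k + 3)/(k + 7).
A = k + 3, B = k + 7, C = 1.
Solve (k + 3)·f(k+1) − (k + 6)·f(k) = 1.
d = 3 from the (1,1,0) case.
Solving with deg f ≤ 3: f(k) = k*(k**2 + 12*k + 47)/180.
Then R = B(k−1)f/C = k*(k + 6)*(k**2 + 12*k + 47)/180, so s_k = R(k)·t_k = k*(-k**2 - 12*k - 47)/(15*(k + 3)*(k + 4)*(k + 5)).
Verify: -12/(k**4 + 18*k**3 + 119*k**2 + 342*k + 360) matches t_k.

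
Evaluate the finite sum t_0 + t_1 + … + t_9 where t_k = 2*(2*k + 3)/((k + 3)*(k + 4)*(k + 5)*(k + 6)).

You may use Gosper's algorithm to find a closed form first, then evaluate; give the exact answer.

Σ = 79/1365

Compute t_(k+1)/t_k: get (k + 3)*(2*k + 5)/((k + 7)*(2*k + 3)).
Normal form (A,B,C) = (k + 3, k + 7, k + 3/2).
Solve (k + 3)·f(k+1) − (k + 6)·f(k) = k + 3/2.
deg f ≤ 3 (via 1,1,1).
Solve for f: f(k) = k*(k**2 + 12*k + 17)/60 (degree 3 ≤ 3).
R(k) = B(k−1)·f(k)/C(k) = k*(k + 6)*(k**2 + 12*k + 17)/(30*(2*k + 3)); s_k = R·t_k = k*(k**2 + 12*k + 17)/(15*(k + 3)*(k + 4)*(k + 5)).
Check: Δs_k = 2*(2*k + 3)/(k**4 + 18*k**3 + 119*k**2 + 342*k + 360). ✓
Sum = s_(10) − s_(0); s_(10) = 79/1365, s_(0) = 0 ⇒ 79/1365.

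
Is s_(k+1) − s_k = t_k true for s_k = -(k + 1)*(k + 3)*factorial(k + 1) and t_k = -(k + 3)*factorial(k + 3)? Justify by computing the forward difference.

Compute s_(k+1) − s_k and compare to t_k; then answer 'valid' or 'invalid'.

Invalid: residual (k**2 + 5*k + 5)*factorial(k + 1) ≠ 0.

s_(k+1) = -(k + 2)*(k + 4)*factorial(k + 2)
s_(k+1) − s_k = -(k**3 + 7*k**2 + 16*k + 13)*factorial(k + 1)
(s_(k+1) − s_k) − t_k = (k**2 + 5*k + 5)*factorial(k + 1)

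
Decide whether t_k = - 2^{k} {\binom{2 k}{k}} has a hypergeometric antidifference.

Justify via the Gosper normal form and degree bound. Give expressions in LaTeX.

No; the degree bound rules out any f.

Ratio r(k) = 4*(2*k + 1)/(k + 1).
Take A(k)=8*k + 4, B(k)=k + 1, C(k)=1.
Key eq: (8*k + 4)·f(k+1) = (k)·f(k) + (1).
Bound: deg f ≤ -1.
deg f ≤ -1 is impossible — no certificate.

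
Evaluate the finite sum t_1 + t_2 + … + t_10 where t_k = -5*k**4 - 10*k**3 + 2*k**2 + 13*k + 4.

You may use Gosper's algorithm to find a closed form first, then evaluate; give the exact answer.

Σ = -155390

t_(k+1)/t_k = (5*k**4 + 30*k**3 + 58*k**2 + 33*k - 4)/(5*k**4 + 10*k**3 - 2*k**2 - 13*k - 4).
Gosper form: A/B · C(k+1)/C(k) with A=1, B=1, C=k**4 + 2*k**3 - 2*k**2/5 - 13*k/5 - 4/5.
Need (1)·f(k+1) − (1)·f(k) = k**4 + 2*k**3 - 2*k**2/5 - 13*k/5 - 4/5.
Degrees (0,0,4) ⇒ d ≤ 5.
Match coefficients ⇒ f(k) = k*(k**4 - 4*k**2 - 3*k + 2)/5.
Get s_k = R·t_k = k*(-k**4 + 4*k**2 + 3*k - 2) with R(k) = B(k−1)f(k)/C(k) = k*(k**4 - 4*k**2 - 3*k + 2)/(5*k**4 + 10*k**3 - 2*k**2 - 13*k - 4).
s_(k+1) − s_k = -5*k**4 - 10*k**3 + 2*k**2 + 13*k + 4 = t_k.
Telescoping: Σ = s_(11) − s_(1) = -155386 − (4) = -155390.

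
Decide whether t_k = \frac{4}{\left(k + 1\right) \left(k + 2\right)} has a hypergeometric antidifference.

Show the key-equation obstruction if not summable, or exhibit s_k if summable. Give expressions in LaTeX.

Step 1: r(k) = (k + 1)/(k + 3).
A = k + 1, B = k + 3, C = 1.
Set up (k + 1)·f(k+1) − (k + 2)·f(k) − (1) = 0.
Bound: deg f ≤ 1.
Match coefficients ⇒ f(k) = k.
Get s_k = R·t_k = 4*k/(k + 1) with R(k) = B(k−1)f(k)/C(k) = k*(k + 2).
Check: Δs_k = 4/(k**2 + 3*k + 2). ✓

Yes. s_k = \frac{4 k}{k + 1}.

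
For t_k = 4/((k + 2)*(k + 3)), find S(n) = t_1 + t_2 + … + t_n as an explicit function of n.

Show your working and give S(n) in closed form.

Compute t_(k+1)/t_k: get (k + 2)/(k + 4).
Normal form (A,B,C) = (k + 2, k + 4, 1).
Need (k + 2)·f(k+1) − (k + 3)·f(k) = 1.
Degrees (1,1,0) ⇒ d ≤ 1.
A polynomial solution: f(k) = k/2.
So s_k = (B(k−1)f/C)·t_k = (k*(k + 3)/2)·t_k = 2*k/(k + 2).
Verify: 4/(k**2 + 5*k + 6) matches t_k.
Σ_(k=1)^n t_k = s_(n+1) − s_(1) = (2*(n + 1)/(n + 3)) − (2/3), i.e. 4*n/(3*(n + 3)).

S(n) = 4*n/(3*(n + 3))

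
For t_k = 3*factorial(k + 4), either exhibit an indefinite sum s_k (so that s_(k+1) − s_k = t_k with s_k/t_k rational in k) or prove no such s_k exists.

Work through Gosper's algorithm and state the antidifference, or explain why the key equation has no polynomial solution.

no hypergeometric antidifference exists

The ratio is k + 5.
A = k + 5, B = 1, C = 1.
Key eq: (k + 5)·f(k+1) = (1)·f(k) + (1).
deg f ≤ -1 (via 1,0,0).
d = -1 < 0 ⇒ no nonzero polynomial f; not summable.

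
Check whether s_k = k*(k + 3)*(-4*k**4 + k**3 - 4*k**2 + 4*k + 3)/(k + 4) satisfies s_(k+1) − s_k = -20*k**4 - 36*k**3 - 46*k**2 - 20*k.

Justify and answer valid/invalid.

Invalid: residual k*(16*k**4 + 117*k**3 + 186*k**2 + 208*k + 83)/(k**2 + 9*k + 20) ≠ 0.

s_(k+1) = k*(-4*k**5 - 35*k**4 - 116*k**3 - 202*k**2 - 185*k - 68)/(k + 5)
s_(k+1) − s_k = k*(-20*k**5 - 200*k**4 - 653*k**3 - 968*k**2 - 892*k - 317)/(k**2 + 9*k + 20)
(s_(k+1) − s_k) − t_k = k*(16*k**4 + 117*k**3 + 186*k**2 + 208*k + 83)/(k**2 + 9*k + 20)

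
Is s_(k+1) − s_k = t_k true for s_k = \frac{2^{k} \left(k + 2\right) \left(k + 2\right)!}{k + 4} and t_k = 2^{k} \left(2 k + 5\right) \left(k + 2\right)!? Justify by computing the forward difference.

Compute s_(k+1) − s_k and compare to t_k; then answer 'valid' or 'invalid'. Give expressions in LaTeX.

s_(k+1) = 2**(k + 1)*(k + 3)*factorial(k + 3)/(k + 5)
s_(k+1) − s_k = 2**k*(2*k**3 + 19*k**2 + 59*k + 62)*factorial(k + 2)/((k + 4)*(k + 5))
(s_(k+1) − s_k) − t_k = -2**(k + 1)*(2*k**2 + 13*k + 19)*factorial(k + 2)/((k + 4)*(k + 5))

Invalid: residual - \frac{2^{k + 1} \left(2 k^{2} + 13 k + 19\right) \left(k + 2\right)!}{\left(k + 4\right) \left(k + 5\right)} ≠ 0.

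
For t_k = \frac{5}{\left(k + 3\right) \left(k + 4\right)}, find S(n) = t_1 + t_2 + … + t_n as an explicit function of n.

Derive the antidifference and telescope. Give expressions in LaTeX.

S(n) = \frac{5 n}{4 \left(n + 4\right)}

t_(k+1)/t_k = (k + 3)/(k + 5).
Normal form (A,B,C) = (k + 3, k + 5, 1).
f must satisfy (k + 3)·f(k+1) − (k + 4)·f(k) = 1.
Bound: deg f ≤ 1.
Solving with deg f ≤ 1: f(k) = k/3.
R(k) = B(k−1)·f(k)/C(k) = k*(k + 4)/3; s_k = R·t_k = 5*k/(3*(k + 3)).
Check: Δs_k = 5/(k**2 + 7*k + 12). ✓
Σ_(k=1)^n t_k = s_(n+1) − s_(1) = (5*(n + 1)/(3*(n + 4))) − (5/12), i.e. 5*n/(4*(n + 4)).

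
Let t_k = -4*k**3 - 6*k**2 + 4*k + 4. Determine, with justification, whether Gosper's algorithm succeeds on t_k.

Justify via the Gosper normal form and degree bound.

Compute t_(k+1)/t_k: get (2*k**3 + 9*k**2 + 10*k + 1)/(2*k**3 + 3*k**2 - 2*k - 2).
Take A(k)=1, B(k)=1, C(k)=k**3 + 3*k**2/2 - k - 1.
Solve (1)·f(k+1) − (1)·f(k) = k**3 + 3*k**2/2 - k - 1.
d = 4 from the (0,0,3) case.
Coefficient equations give f(k) = k*(k**3 - 4*k - 1)/4.
So s_k = (B(k−1)f/C)·t_k = (k*(k**3 - 4*k - 1)/(2*(2*k**3 + 3*k**2 - 2*k - 2)))·t_k = k*(-k**3 + 4*k + 1).
Check: Δs_k = -4*k**3 - 6*k**2 + 4*k + 4. ✓

Yes. s_k = k*(-k**3 + 4*k + 1).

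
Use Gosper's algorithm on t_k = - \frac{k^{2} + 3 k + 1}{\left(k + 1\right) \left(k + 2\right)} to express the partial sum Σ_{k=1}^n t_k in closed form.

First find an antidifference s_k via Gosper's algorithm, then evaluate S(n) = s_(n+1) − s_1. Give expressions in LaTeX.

S(n) = \frac{n \left(- 2 n - 3\right)}{2 \left(n + 2\right)}

The ratio is (k + 1)*(3*k + (k + 1)**2 + 4)/((k + 3)*(k**2 + 3*k + 1)).
A = k + 1, B = k + 3, C = k**2 + 3*k + 1.
Need (k + 1)·f(k+1) − (k + 2)·f(k) = k**2 + 3*k + 1.
d = 2 from the (1,1,2) case.
Coefficient equations give f(k) = k**2.
R(k) = B(k−1)·f(k)/C(k) = k**2*(k + 2)/(k**2 + 3*k + 1); s_k = R·t_k = -k**2/(k + 1).
s_(k+1) − s_k = (k**2*(k + 2) - (k + 1)**3)/((k + 1)*(k + 2)) = t_k.
Telescope: S(n) = s_(n+1) − s_(1) = (-n**2 - 2*n - 1)/(n + 2) − (-1/2) = n*(-2*n - 3)/(2*(n + 2)).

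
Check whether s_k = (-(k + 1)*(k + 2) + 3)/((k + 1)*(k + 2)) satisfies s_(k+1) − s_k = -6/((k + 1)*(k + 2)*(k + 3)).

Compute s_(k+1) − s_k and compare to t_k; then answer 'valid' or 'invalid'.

s_(k+1) = (-(k + 2)*(k + 3) + 3)/((k + 2)*(k + 3))
s_(k+1) − s_k = -6/(k**3 + 6*k**2 + 11*k + 6)
(s_(k+1) − s_k) − t_k = 0

valid; difference matches t_k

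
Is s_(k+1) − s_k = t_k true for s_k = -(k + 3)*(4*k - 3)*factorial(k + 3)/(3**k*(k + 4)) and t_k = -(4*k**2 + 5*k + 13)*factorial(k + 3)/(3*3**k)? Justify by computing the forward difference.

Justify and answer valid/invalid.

Invalid: residual (4*k**3 + 21*k**2 + 21*k + 61)*factorial(k + 3)/(3*3**k*(k + 4)*(k + 5)) ≠ 0.

s_(k+1) = -(k + 4)*(4*k + 1)*factorial(k + 4)/(3*3**k*(k + 5))
s_(k+1) − s_k = -(4*k**4 + 37*k**3 + 117*k**2 + 196*k + 199)*factorial(k + 3)/(3*3**k*(k + 4)*(k + 5))
(s_(k+1) − s_k) − t_k = (4*k**3 + 21*k**2 + 21*k + 61)*factorial(k + 3)/(3*3**k*(k + 4)*(k + 5))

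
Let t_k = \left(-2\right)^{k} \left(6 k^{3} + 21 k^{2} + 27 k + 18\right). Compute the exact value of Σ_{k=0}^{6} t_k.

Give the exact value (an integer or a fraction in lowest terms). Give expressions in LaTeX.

The ratio is 2*(-2*k**3 - 13*k**2 - 29*k - 24)/(2*k**3 + 7*k**2 + 9*k + 6).
Factor: A=-2; B=1; C=k**3 + 7*k**2/2 + 9*k/2 + 3.
Key eq: (-2)·f(k+1) = (1)·f(k) + (k**3 + 7*k**2/2 + 9*k/2 + 3).
Degrees (0,0,3) ⇒ d ≤ 3.
Match coefficients ⇒ f(k) = -(2*k**3 + 3*k**2 + k + 2)/6.
Certificate R = B(k−1)f/C = -(2*k**3 + 3*k**2 + k + 2)/(3*(k + 2)*(2*k**2 + 3*k + 3)) gives s_k = (-2)**k*(-2*k**3 - 3*k**2 - k - 2).
Check: Δs_k = (-2)**k*(6*k**3 + 21*k**2 + 27*k + 18). ✓
Sum = s_(7) − s_(0); s_(7) = 107776, s_(0) = -2 ⇒ 107778.

Σ = 107778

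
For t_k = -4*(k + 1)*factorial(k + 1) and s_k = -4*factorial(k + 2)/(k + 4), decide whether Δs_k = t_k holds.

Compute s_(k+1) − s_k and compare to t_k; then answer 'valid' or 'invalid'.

s_(k+1) = -4*factorial(k + 3)/(k + 5)
s_(k+1) − s_k = -4*(k**2 + 6*k + 7)*factorial(k + 2)/((k + 4)*(k + 5))
(s_(k+1) − s_k) − t_k = 8*(k**2 + 5*k + 3)*factorial(k + 1)/((k + 4)*(k + 5))

Invalid: residual 8*(k**2 + 5*k + 3)*factorial(k + 1)/((k + 4)*(k + 5)) ≠ 0.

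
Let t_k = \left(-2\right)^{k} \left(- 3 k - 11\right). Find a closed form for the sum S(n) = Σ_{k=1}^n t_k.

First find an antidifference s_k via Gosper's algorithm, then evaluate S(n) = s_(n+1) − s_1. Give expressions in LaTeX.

S(n) = - 2 \left(-2\right)^{n} n - 8 \left(-2\right)^{n} + 8

Step 1: r(k) = 2*(-3*k - 14)/(3*k + 11).
Gosper form: A/B · C(k+1)/C(k) with A=-2, B=1, C=k + 11/3.
Need (-2)·f(k+1) − (1)·f(k) = k + 11/3.
deg f ≤ 1 (via 0,0,1).
A polynomial solution: f(k) = -(k + 3)/3.
So s_k = (B(k−1)f/C)·t_k = (-(k + 3)/(3*k + 11))·t_k = (-2)**k*(k + 3).
Check: Δs_k = (-2)**k*(-3*k - 11). ✓
Evaluate: s_(n+1) = (-2)**(n + 1)*(n + 4); subtract s_(1) = -8 ⇒ S(n) = -2*(-2)**n*n - 8*(-2)**n + 8.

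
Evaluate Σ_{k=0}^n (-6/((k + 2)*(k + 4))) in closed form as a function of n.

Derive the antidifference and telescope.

S(n) = (-5*n**2 - 23*n - 18)/(2*(n**2 + 7*n + 12))

The ratio is (k + 2)*(k + 4)/((k + 3)*(k + 5)).
So A=k + 2 and B=k + 5, with C=k + 3.
Solve (k + 2)·f(k+1) − (k + 4)·f(k) = k + 3.
Degrees (1,1,1) ⇒ d ≤ 2.
Solving with deg f ≤ 2: f(k) = k*(5*k + 13)/12.
Get s_k = R·t_k = k*(-5*k - 13)/(2*(k + 2)*(k + 3)) with R(k) = B(k−1)f(k)/C(k) = k*(k + 4)*(5*k + 13)/(12*(k + 3)).
s_(k+1) − s_k = -6/(k**2 + 6*k + 8) = t_k.
Evaluate: s_(n+1) = (-5*n**2 - 23*n - 18)/(2*(n**2 + 7*n + 12)); subtract s_(0) = 0 ⇒ S(n) = (-5*n**2 - 23*n - 18)/(2*(n**2 + 7*n + 12)).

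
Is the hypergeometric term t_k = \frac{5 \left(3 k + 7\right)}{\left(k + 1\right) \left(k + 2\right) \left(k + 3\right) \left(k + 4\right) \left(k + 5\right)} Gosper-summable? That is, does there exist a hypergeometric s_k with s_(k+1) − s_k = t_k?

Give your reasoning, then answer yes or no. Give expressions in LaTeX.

Yes. s_k = \frac{5 k \left(k^{2} + 8 k + 19\right)}{12 \left(k^{3} + 8 k^{2} + 19 k + 12\right)}.

The ratio is (k + 1)*(3*k + 10)/((k + 6)*(3*k + 7)).
Take A(k)=k + 1, B(k)=k + 6, C(k)=k + 7/3.
Key eq: (k + 1)·f(k+1) = (k + 5)·f(k) + (k + 7/3).
deg f ≤ 4 (via 1,1,1).
Solve for f: f(k) = k*(k + 2)*(k**2 + 8*k + 19)/36 (degree 4 ≤ 4).
So s_k = (B(k−1)f/C)·t_k = (k*(k + 2)*(k + 5)*(k**2 + 8*k + 19)/(12*(3*k + 7)))·t_k = 5*k*(k**2 + 8*k + 19)/(12*(k**3 + 8*k**2 + 19*k + 12)).
Δs = 5*(3*k + 7)/(k**5 + 15*k**4 + 85*k**3 + 225*k**2 + 274*k + 120), as required.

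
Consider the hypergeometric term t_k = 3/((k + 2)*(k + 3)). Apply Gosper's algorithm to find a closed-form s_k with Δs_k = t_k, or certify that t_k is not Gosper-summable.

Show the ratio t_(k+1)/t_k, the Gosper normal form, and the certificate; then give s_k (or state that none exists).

The ratio is (k + 2)/(k + 4).
Gosper form: A/B · C(k+1)/C(k) with A=k + 2, B=k + 4, C=1.
Solve (k + 2)·f(k+1) − (k + 3)·f(k) = 1.
Degrees (1,1,0) ⇒ d ≤ 1.
Solve for f: f(k) = k/2 (degree 1 ≤ 1).
So s_k = (B(k−1)f/C)·t_k = (k*(k + 3)/2)·t_k = 3*k/(2*(k + 2)).
s_(k+1) − s_k = 3/(k**2 + 5*k + 6) = t_k.

s_k = 3*k/(2*(k + 2))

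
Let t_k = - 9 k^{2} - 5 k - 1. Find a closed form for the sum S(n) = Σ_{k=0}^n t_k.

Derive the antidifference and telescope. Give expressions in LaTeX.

S(n) = - 3 n^{3} - 7 n^{2} - 5 n - 1

Step 1: r(k) = (9*k**2 + 23*k + 15)/(9*k**2 + 5*k + 1).
Normal form (A,B,C) = (1, 1, k**2 + 5*k/9 + 1/9).
Solve (1)·f(k+1) − (1)·f(k) = k**2 + 5*k/9 + 1/9.
Bound: deg f ≤ 3.
Match coefficients ⇒ f(k) = k**2*(3*k - 2)/9.
Then R = B(k−1)f/C = k**2*(3*k - 2)/(9*k**2 + 5*k + 1), so s_k = R(k)·t_k = k**2*(2 - 3*k).
Check: Δs_k = -9*k**2 - 5*k - 1. ✓
Telescope: S(n) = s_(n+1) − s_(0) = -3*n**3 - 7*n**2 - 5*n - 1 − (0) = -3*n**3 - 7*n**2 - 5*n - 1.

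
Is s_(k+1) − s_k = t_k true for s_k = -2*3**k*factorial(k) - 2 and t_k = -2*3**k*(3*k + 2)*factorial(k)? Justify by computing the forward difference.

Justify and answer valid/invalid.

valid; difference matches t_k

s_(k+1) = -6*3**k*k*factorial(k) - 6*3**k*factorial(k) - 2
s_(k+1) − s_k = -2*3**k*(3*k + 2)*factorial(k)
(s_(k+1) − s_k) − t_k = 0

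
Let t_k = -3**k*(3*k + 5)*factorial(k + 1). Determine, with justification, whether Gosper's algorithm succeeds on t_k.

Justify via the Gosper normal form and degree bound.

Yes. s_k = -3**k*factorial(k + 1).

The ratio is 3*(k + 2)*(3*k + 8)/(3*k + 5).
Gosper form: A/B · C(k+1)/C(k) with A=3*k + 6, B=1, C=k + 5/3.
Key eq: (3*k + 6)·f(k+1) = (1)·f(k) + (k + 5/3).
Bound: deg f ≤ 0.
Solve for f: f(k) = 1/3 (degree 0 ≤ 0).
Certificate R = B(k−1)f/C = 1/(3*k + 5) gives s_k = -3**k*factorial(k + 1).
s_(k+1) − s_k = -3**k*(3*k + 5)*factorial(k + 1) = t_k.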